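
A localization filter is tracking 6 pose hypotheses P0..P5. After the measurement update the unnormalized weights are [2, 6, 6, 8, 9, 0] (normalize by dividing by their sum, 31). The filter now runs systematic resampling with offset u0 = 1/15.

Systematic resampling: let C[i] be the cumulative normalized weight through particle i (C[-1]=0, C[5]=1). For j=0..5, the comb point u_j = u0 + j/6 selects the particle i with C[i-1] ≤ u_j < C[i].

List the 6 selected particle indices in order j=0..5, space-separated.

C = [2/31, 8/31, 14/31, 22/31, 1, 1]
j=0: u_0=1/15 ∈ [2/31, 8/31) → index 1
j=1: u_1=7/30 ∈ [2/31, 8/31) → index 1
j=2: u_2=2/5 ∈ [8/31, 14/31) → index 2
j=3: u_3=17/30 ∈ [14/31, 22/31) → index 3
j=4: u_4=11/15 ∈ [22/31, 1) → index 4
j=5: u_5=9/10 ∈ [22/31, 1) → index 4

1 1 2 3 4 4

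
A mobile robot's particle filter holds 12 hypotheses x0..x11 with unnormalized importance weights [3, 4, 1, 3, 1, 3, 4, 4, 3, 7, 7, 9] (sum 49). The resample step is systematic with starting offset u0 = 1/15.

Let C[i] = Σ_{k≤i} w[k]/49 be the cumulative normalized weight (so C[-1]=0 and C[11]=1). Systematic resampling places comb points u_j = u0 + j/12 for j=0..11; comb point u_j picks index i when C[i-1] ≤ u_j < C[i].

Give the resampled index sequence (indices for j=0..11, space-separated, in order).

C = [3/49, 1/7, 8/49, 11/49, 12/49, 15/49, 19/49, 23/49, 26/49, 33/49, 40/49, 1]
j=0: u_0=1/15 ∈ [3/49, 1/7) → index 1
j=1: u_1=3/20 ∈ [1/7, 8/49) → index 2
j=2: u_2=7/30 ∈ [11/49, 12/49) → index 4
j=3: u_3=19/60 ∈ [15/49, 19/49) → index 6
j=4: u_4=2/5 ∈ [19/49, 23/49) → index 7
j=5: u_5=29/60 ∈ [23/49, 26/49) → index 8
j=6: u_6=17/30 ∈ [26/49, 33/49) → index 9
j=7: u_7=13/20 ∈ [26/49, 33/49) → index 9
j=8: u_8=11/15 ∈ [33/49, 40/49) → index 10
j=9: u_9=49/60 ∈ [40/49, 1) → index 11
j=10: u_10=9/10 ∈ [40/49, 1) → index 11
j=11: u_11=59/60 ∈ [40/49, 1) → index 11

1 2 4 6 7 8 9 9 10 11 11 11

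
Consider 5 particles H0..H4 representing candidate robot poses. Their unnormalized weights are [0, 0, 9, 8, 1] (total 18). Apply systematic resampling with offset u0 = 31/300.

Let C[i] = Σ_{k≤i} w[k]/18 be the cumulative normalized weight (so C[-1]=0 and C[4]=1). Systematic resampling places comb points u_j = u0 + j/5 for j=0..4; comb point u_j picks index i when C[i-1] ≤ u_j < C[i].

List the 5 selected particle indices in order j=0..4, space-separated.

2 2 3 3 3

C = [0, 0, 1/2, 17/18, 1]
j=0: u_0=31/300 ∈ [0, 1/2) → index 2
j=1: u_1=91/300 ∈ [0, 1/2) → index 2
j=2: u_2=151/300 ∈ [1/2, 17/18) → index 3
j=3: u_3=211/300 ∈ [1/2, 17/18) → index 3
j=4: u_4=271/300 ∈ [1/2, 17/18) → index 3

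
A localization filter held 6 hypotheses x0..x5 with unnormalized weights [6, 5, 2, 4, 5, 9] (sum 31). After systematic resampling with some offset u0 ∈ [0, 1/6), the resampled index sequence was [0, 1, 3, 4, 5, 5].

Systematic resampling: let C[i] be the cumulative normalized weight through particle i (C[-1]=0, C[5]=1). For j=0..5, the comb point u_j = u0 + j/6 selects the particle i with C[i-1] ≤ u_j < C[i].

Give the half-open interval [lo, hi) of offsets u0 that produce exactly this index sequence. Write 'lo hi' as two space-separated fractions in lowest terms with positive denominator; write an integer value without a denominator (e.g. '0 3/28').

8/93 1/6

C = [6/31, 11/31, 13/31, 17/31, 22/31, 1]
j=0 picked index 0: u0 ∈ [0, 6/31)
j=1 picked index 1: u0 ∈ [5/186, 35/186)
j=2 picked index 3: u0 ∈ [8/93, 20/93)
j=3 picked index 4: u0 ∈ [3/62, 13/62)
j=4 picked index 5: u0 ∈ [4/93, 1/3)
j=5 picked index 5: u0 ∈ [-23/186, 1/6)
intersection: [8/93, 1/6)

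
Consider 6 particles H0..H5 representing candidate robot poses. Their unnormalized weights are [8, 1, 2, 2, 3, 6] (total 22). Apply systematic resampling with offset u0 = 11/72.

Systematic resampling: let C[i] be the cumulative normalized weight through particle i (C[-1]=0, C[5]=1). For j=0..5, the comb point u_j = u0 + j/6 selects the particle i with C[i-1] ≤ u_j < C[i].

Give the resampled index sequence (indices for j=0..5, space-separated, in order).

0 0 2 4 5 5

C = [4/11, 9/22, 1/2, 13/22, 8/11, 1]
j=0: u_0=11/72 ∈ [0, 4/11) → index 0
j=1: u_1=23/72 ∈ [0, 4/11) → index 0
j=2: u_2=35/72 ∈ [9/22, 1/2) → index 2
j=3: u_3=47/72 ∈ [13/22, 8/11) → index 4
j=4: u_4=59/72 ∈ [8/11, 1) → index 5
j=5: u_5=71/72 ∈ [8/11, 1) → index 5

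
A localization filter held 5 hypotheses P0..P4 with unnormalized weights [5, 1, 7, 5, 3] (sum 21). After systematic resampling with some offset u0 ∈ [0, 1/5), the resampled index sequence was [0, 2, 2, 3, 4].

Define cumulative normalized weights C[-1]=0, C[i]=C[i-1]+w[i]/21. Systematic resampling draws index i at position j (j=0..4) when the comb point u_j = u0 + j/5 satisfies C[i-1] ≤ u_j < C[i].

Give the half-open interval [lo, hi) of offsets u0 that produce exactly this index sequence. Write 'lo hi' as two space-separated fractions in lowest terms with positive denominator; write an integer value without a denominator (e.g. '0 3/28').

C = [5/21, 2/7, 13/21, 6/7, 1]
j=0 picked index 0: u0 ∈ [0, 5/21)
j=1 picked index 2: u0 ∈ [3/35, 44/105)
j=2 picked index 2: u0 ∈ [-4/35, 23/105)
j=3 picked index 3: u0 ∈ [2/105, 9/35)
j=4 picked index 4: u0 ∈ [2/35, 1/5)
intersection: [3/35, 1/5)

3/35 1/5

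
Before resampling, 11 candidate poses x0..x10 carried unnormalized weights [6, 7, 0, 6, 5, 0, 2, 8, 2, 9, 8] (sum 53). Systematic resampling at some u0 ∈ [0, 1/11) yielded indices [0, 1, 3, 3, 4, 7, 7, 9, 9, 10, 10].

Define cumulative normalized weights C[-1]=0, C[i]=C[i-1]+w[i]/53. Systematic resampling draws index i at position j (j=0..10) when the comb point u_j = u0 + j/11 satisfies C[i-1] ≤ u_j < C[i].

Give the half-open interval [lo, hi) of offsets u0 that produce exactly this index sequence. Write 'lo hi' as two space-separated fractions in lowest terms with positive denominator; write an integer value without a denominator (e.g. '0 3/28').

C = [6/53, 13/53, 13/53, 19/53, 24/53, 24/53, 26/53, 34/53, 36/53, 45/53, 1]
j=0 picked index 0: u0 ∈ [0, 6/53)
j=1 picked index 1: u0 ∈ [13/583, 90/583)
j=2 picked index 3: u0 ∈ [37/583, 103/583)
j=3 picked index 3: u0 ∈ [-16/583, 50/583)
j=4 picked index 4: u0 ∈ [-3/583, 52/583)
j=5 picked index 7: u0 ∈ [21/583, 109/583)
j=6 picked index 7: u0 ∈ [-32/583, 56/583)
j=7 picked index 9: u0 ∈ [25/583, 124/583)
j=8 picked index 9: u0 ∈ [-28/583, 71/583)
j=9 picked index 10: u0 ∈ [18/583, 2/11)
j=10 picked index 10: u0 ∈ [-35/583, 1/11)
intersection: [37/583, 50/583)

37/583 50/583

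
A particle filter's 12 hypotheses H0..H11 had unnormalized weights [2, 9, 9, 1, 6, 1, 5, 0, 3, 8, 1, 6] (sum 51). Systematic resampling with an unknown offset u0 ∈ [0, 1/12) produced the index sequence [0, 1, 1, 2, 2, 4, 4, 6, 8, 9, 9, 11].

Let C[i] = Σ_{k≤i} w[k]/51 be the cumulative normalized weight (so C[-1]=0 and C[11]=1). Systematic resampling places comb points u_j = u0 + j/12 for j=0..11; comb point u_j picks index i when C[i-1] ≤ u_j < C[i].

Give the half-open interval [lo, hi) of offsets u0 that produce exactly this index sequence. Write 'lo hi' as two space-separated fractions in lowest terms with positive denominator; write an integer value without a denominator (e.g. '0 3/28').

0 1/34

C = [2/51, 11/51, 20/51, 7/17, 9/17, 28/51, 11/17, 11/17, 12/17, 44/51, 15/17, 1]
j=0 picked index 0: u0 ∈ [0, 2/51)
j=1 picked index 1: u0 ∈ [-3/68, 9/68)
j=2 picked index 1: u0 ∈ [-13/102, 5/102)
j=3 picked index 2: u0 ∈ [-7/204, 29/204)
j=4 picked index 2: u0 ∈ [-2/17, 1/17)
j=5 picked index 4: u0 ∈ [-1/204, 23/204)
j=6 picked index 4: u0 ∈ [-3/34, 1/34)
j=7 picked index 6: u0 ∈ [-7/204, 13/204)
j=8 picked index 8: u0 ∈ [-1/51, 2/51)
j=9 picked index 9: u0 ∈ [-3/68, 23/204)
j=10 picked index 9: u0 ∈ [-13/102, 1/34)
j=11 picked index 11: u0 ∈ [-7/204, 1/12)
intersection: [0, 1/34)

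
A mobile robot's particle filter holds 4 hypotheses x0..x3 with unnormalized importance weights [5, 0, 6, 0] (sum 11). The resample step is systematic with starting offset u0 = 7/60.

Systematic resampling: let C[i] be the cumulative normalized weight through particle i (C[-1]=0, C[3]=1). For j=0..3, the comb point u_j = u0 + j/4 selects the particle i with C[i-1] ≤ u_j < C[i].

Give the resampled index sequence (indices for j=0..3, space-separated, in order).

0 0 2 2

C = [5/11, 5/11, 1, 1]
j=0: u_0=7/60 ∈ [0, 5/11) → index 0
j=1: u_1=11/30 ∈ [0, 5/11) → index 0
j=2: u_2=37/60 ∈ [5/11, 1) → index 2
j=3: u_3=13/15 ∈ [5/11, 1) → index 2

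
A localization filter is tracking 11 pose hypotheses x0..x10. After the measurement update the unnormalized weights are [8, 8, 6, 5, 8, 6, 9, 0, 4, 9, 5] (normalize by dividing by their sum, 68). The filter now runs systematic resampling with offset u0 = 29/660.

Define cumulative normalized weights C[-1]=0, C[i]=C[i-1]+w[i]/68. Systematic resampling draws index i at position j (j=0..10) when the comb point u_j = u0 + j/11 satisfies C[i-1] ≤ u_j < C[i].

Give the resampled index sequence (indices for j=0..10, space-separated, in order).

0 1 1 2 4 4 5 6 8 9 10

C = [2/17, 4/17, 11/34, 27/68, 35/68, 41/68, 25/34, 25/34, 27/34, 63/68, 1]
j=0: u_0=29/660 ∈ [0, 2/17) → index 0
j=1: u_1=89/660 ∈ [2/17, 4/17) → index 1
j=2: u_2=149/660 ∈ [2/17, 4/17) → index 1
j=3: u_3=19/60 ∈ [4/17, 11/34) → index 2
j=4: u_4=269/660 ∈ [27/68, 35/68) → index 4
j=5: u_5=329/660 ∈ [27/68, 35/68) → index 4
j=6: u_6=389/660 ∈ [35/68, 41/68) → index 5
j=7: u_7=449/660 ∈ [41/68, 25/34) → index 6
j=8: u_8=509/660 ∈ [25/34, 27/34) → index 8
j=9: u_9=569/660 ∈ [27/34, 63/68) → index 9
j=10: u_10=629/660 ∈ [63/68, 1) → index 10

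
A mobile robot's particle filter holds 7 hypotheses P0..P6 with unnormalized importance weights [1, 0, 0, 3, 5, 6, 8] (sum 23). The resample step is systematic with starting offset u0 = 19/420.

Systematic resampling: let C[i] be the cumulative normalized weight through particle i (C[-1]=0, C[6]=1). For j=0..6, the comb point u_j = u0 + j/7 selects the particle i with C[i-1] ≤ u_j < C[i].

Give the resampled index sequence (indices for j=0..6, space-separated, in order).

C = [1/23, 1/23, 1/23, 4/23, 9/23, 15/23, 1]
j=0: u_0=19/420 ∈ [1/23, 4/23) → index 3
j=1: u_1=79/420 ∈ [4/23, 9/23) → index 4
j=2: u_2=139/420 ∈ [4/23, 9/23) → index 4
j=3: u_3=199/420 ∈ [9/23, 15/23) → index 5
j=4: u_4=37/60 ∈ [9/23, 15/23) → index 5
j=5: u_5=319/420 ∈ [15/23, 1) → index 6
j=6: u_6=379/420 ∈ [15/23, 1) → index 6

3 4 4 5 5 6 6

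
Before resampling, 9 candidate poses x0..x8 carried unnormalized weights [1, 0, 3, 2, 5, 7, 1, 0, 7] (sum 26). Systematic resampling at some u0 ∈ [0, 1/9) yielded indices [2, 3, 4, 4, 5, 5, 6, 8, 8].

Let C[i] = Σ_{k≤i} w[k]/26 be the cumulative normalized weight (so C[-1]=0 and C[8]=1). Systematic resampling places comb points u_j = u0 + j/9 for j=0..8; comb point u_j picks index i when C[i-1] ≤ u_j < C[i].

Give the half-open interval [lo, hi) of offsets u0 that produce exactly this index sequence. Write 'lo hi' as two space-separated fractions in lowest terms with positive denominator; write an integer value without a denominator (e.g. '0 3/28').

5/117 5/78

C = [1/26, 1/26, 2/13, 3/13, 11/26, 9/13, 19/26, 19/26, 1]
j=0 picked index 2: u0 ∈ [1/26, 2/13)
j=1 picked index 3: u0 ∈ [5/117, 14/117)
j=2 picked index 4: u0 ∈ [1/117, 47/234)
j=3 picked index 4: u0 ∈ [-4/39, 7/78)
j=4 picked index 5: u0 ∈ [-5/234, 29/117)
j=5 picked index 5: u0 ∈ [-31/234, 16/117)
j=6 picked index 6: u0 ∈ [1/39, 5/78)
j=7 picked index 8: u0 ∈ [-11/234, 2/9)
j=8 picked index 8: u0 ∈ [-37/234, 1/9)
intersection: [5/117, 5/78)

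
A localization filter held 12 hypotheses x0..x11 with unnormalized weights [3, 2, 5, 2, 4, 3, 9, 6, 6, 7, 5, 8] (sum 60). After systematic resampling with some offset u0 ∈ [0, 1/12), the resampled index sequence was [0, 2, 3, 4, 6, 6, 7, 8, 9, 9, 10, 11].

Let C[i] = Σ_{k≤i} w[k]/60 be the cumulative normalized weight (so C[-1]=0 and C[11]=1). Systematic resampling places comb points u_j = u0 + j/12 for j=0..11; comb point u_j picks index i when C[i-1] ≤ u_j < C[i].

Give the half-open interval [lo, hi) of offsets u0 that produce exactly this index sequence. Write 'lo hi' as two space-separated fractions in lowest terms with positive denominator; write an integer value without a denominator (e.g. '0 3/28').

0 1/60

C = [1/20, 1/12, 1/6, 1/5, 4/15, 19/60, 7/15, 17/30, 2/3, 47/60, 13/15, 1]
j=0 picked index 0: u0 ∈ [0, 1/20)
j=1 picked index 2: u0 ∈ [0, 1/12)
j=2 picked index 3: u0 ∈ [0, 1/30)
j=3 picked index 4: u0 ∈ [-1/20, 1/60)
j=4 picked index 6: u0 ∈ [-1/60, 2/15)
j=5 picked index 6: u0 ∈ [-1/10, 1/20)
j=6 picked index 7: u0 ∈ [-1/30, 1/15)
j=7 picked index 8: u0 ∈ [-1/60, 1/12)
j=8 picked index 9: u0 ∈ [0, 7/60)
j=9 picked index 9: u0 ∈ [-1/12, 1/30)
j=10 picked index 10: u0 ∈ [-1/20, 1/30)
j=11 picked index 11: u0 ∈ [-1/20, 1/12)
intersection: [0, 1/60)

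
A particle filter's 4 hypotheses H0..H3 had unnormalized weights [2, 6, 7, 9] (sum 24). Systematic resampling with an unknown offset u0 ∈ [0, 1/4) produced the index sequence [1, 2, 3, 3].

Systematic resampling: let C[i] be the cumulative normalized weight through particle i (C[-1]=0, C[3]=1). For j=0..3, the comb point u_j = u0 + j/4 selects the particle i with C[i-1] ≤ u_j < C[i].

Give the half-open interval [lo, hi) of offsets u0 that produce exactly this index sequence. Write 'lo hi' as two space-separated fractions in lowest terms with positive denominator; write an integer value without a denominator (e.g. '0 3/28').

C = [1/12, 1/3, 5/8, 1]
j=0 picked index 1: u0 ∈ [1/12, 1/3)
j=1 picked index 2: u0 ∈ [1/12, 3/8)
j=2 picked index 3: u0 ∈ [1/8, 1/2)
j=3 picked index 3: u0 ∈ [-1/8, 1/4)
intersection: [1/8, 1/4)

1/8 1/4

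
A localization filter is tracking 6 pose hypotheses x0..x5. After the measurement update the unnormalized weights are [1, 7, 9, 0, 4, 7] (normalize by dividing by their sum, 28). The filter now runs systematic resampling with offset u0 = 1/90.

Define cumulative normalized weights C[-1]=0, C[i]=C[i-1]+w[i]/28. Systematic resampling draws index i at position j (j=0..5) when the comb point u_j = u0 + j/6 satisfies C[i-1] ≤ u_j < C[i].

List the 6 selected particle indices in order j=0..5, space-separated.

0 1 2 2 4 5

C = [1/28, 2/7, 17/28, 17/28, 3/4, 1]
j=0: u_0=1/90 ∈ [0, 1/28) → index 0
j=1: u_1=8/45 ∈ [1/28, 2/7) → index 1
j=2: u_2=31/90 ∈ [2/7, 17/28) → index 2
j=3: u_3=23/45 ∈ [2/7, 17/28) → index 2
j=4: u_4=61/90 ∈ [17/28, 3/4) → index 4
j=5: u_5=38/45 ∈ [3/4, 1) → index 5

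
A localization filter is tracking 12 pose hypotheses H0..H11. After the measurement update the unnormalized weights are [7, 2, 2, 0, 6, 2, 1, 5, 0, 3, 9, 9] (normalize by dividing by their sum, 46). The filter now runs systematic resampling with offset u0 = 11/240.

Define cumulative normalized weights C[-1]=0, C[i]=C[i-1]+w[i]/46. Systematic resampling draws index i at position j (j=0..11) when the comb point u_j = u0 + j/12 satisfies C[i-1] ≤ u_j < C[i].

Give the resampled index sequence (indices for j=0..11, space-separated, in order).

0 0 2 4 5 7 9 10 10 10 11 11

C = [7/46, 9/46, 11/46, 11/46, 17/46, 19/46, 10/23, 25/46, 25/46, 14/23, 37/46, 1]
j=0: u_0=11/240 ∈ [0, 7/46) → index 0
j=1: u_1=31/240 ∈ [0, 7/46) → index 0
j=2: u_2=17/80 ∈ [9/46, 11/46) → index 2
j=3: u_3=71/240 ∈ [11/46, 17/46) → index 4
j=4: u_4=91/240 ∈ [17/46, 19/46) → index 5
j=5: u_5=37/80 ∈ [10/23, 25/46) → index 7
j=6: u_6=131/240 ∈ [25/46, 14/23) → index 9
j=7: u_7=151/240 ∈ [14/23, 37/46) → index 10
j=8: u_8=57/80 ∈ [14/23, 37/46) → index 10
j=9: u_9=191/240 ∈ [14/23, 37/46) → index 10
j=10: u_10=211/240 ∈ [37/46, 1) → index 11
j=11: u_11=77/80 ∈ [37/46, 1) → index 11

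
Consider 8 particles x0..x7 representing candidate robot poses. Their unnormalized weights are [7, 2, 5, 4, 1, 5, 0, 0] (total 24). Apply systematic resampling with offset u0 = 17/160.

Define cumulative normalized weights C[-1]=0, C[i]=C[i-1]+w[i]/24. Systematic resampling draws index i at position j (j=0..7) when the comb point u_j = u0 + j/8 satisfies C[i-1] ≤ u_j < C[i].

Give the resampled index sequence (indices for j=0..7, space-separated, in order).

C = [7/24, 3/8, 7/12, 3/4, 19/24, 1, 1, 1]
j=0: u_0=17/160 ∈ [0, 7/24) → index 0
j=1: u_1=37/160 ∈ [0, 7/24) → index 0
j=2: u_2=57/160 ∈ [7/24, 3/8) → index 1
j=3: u_3=77/160 ∈ [3/8, 7/12) → index 2
j=4: u_4=97/160 ∈ [7/12, 3/4) → index 3
j=5: u_5=117/160 ∈ [7/12, 3/4) → index 3
j=6: u_6=137/160 ∈ [19/24, 1) → index 5
j=7: u_7=157/160 ∈ [19/24, 1) → index 5

0 0 1 2 3 3 5 5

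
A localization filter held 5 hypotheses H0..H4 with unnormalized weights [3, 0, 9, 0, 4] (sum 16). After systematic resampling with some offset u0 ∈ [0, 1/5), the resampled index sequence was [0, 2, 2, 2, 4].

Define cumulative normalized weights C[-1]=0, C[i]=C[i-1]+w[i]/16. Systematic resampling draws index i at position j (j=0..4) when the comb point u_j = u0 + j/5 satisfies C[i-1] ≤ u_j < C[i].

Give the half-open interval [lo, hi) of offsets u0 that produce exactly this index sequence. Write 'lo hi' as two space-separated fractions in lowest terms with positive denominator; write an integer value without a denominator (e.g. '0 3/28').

0 3/20

C = [3/16, 3/16, 3/4, 3/4, 1]
j=0 picked index 0: u0 ∈ [0, 3/16)
j=1 picked index 2: u0 ∈ [-1/80, 11/20)
j=2 picked index 2: u0 ∈ [-17/80, 7/20)
j=3 picked index 2: u0 ∈ [-33/80, 3/20)
j=4 picked index 4: u0 ∈ [-1/20, 1/5)
intersection: [0, 3/20)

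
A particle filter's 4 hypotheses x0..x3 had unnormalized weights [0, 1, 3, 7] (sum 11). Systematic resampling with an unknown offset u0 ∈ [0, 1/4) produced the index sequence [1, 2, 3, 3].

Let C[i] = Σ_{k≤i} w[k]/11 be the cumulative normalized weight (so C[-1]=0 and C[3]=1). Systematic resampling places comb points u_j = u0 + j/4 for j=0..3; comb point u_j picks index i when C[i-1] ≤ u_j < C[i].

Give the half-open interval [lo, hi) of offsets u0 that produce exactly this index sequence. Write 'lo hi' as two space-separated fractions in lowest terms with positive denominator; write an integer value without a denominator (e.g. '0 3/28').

C = [0, 1/11, 4/11, 1]
j=0 picked index 1: u0 ∈ [0, 1/11)
j=1 picked index 2: u0 ∈ [-7/44, 5/44)
j=2 picked index 3: u0 ∈ [-3/22, 1/2)
j=3 picked index 3: u0 ∈ [-17/44, 1/4)
intersection: [0, 1/11)

0 1/11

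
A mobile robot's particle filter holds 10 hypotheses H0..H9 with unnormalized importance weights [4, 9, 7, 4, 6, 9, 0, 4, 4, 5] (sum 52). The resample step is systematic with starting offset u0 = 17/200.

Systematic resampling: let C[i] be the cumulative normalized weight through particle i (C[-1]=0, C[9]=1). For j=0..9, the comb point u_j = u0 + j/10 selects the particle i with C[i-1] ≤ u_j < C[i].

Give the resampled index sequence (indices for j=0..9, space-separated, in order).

C = [1/13, 1/4, 5/13, 6/13, 15/26, 3/4, 3/4, 43/52, 47/52, 1]
j=0: u_0=17/200 ∈ [1/13, 1/4) → index 1
j=1: u_1=37/200 ∈ [1/13, 1/4) → index 1
j=2: u_2=57/200 ∈ [1/4, 5/13) → index 2
j=3: u_3=77/200 ∈ [5/13, 6/13) → index 3
j=4: u_4=97/200 ∈ [6/13, 15/26) → index 4
j=5: u_5=117/200 ∈ [15/26, 3/4) → index 5
j=6: u_6=137/200 ∈ [15/26, 3/4) → index 5
j=7: u_7=157/200 ∈ [3/4, 43/52) → index 7
j=8: u_8=177/200 ∈ [43/52, 47/52) → index 8
j=9: u_9=197/200 ∈ [47/52, 1) → index 9

1 1 2 3 4 5 5 7 8 9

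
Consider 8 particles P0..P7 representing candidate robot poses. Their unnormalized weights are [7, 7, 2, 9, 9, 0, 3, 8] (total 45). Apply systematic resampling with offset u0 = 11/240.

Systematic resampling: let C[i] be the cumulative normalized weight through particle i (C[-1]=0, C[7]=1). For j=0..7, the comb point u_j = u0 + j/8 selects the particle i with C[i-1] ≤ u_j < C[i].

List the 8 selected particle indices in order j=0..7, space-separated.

0 1 1 3 3 4 6 7

C = [7/45, 14/45, 16/45, 5/9, 34/45, 34/45, 37/45, 1]
j=0: u_0=11/240 ∈ [0, 7/45) → index 0
j=1: u_1=41/240 ∈ [7/45, 14/45) → index 1
j=2: u_2=71/240 ∈ [7/45, 14/45) → index 1
j=3: u_3=101/240 ∈ [16/45, 5/9) → index 3
j=4: u_4=131/240 ∈ [16/45, 5/9) → index 3
j=5: u_5=161/240 ∈ [5/9, 34/45) → index 4
j=6: u_6=191/240 ∈ [34/45, 37/45) → index 6
j=7: u_7=221/240 ∈ [37/45, 1) → index 7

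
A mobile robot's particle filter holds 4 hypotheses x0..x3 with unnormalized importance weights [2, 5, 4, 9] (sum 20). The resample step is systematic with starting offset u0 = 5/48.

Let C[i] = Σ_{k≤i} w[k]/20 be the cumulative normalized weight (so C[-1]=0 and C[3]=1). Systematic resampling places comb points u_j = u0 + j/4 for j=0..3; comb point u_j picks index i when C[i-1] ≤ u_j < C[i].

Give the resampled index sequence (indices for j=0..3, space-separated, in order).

1 2 3 3

C = [1/10, 7/20, 11/20, 1]
j=0: u_0=5/48 ∈ [1/10, 7/20) → index 1
j=1: u_1=17/48 ∈ [7/20, 11/20) → index 2
j=2: u_2=29/48 ∈ [11/20, 1) → index 3
j=3: u_3=41/48 ∈ [11/20, 1) → index 3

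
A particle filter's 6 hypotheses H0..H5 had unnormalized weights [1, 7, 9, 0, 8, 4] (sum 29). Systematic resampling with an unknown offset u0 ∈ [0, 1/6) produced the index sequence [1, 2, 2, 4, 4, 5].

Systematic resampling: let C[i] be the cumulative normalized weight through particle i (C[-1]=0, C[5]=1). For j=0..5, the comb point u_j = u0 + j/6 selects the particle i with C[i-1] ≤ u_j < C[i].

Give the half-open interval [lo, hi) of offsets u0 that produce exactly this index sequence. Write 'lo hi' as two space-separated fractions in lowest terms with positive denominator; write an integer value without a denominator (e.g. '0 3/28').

19/174 1/6

C = [1/29, 8/29, 17/29, 17/29, 25/29, 1]
j=0 picked index 1: u0 ∈ [1/29, 8/29)
j=1 picked index 2: u0 ∈ [19/174, 73/174)
j=2 picked index 2: u0 ∈ [-5/87, 22/87)
j=3 picked index 4: u0 ∈ [5/58, 21/58)
j=4 picked index 4: u0 ∈ [-7/87, 17/87)
j=5 picked index 5: u0 ∈ [5/174, 1/6)
intersection: [19/174, 1/6)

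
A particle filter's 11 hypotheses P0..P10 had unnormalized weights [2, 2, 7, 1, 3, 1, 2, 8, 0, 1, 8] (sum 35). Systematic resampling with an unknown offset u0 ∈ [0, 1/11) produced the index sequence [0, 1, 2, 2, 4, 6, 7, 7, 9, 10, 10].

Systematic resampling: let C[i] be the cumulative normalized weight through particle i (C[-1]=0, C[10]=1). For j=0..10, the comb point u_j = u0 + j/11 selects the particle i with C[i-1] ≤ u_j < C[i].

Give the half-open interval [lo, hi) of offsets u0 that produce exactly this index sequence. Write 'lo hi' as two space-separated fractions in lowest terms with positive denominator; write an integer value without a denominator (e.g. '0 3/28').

6/385 9/385

C = [2/35, 4/35, 11/35, 12/35, 3/7, 16/35, 18/35, 26/35, 26/35, 27/35, 1]
j=0 picked index 0: u0 ∈ [0, 2/35)
j=1 picked index 1: u0 ∈ [-13/385, 9/385)
j=2 picked index 2: u0 ∈ [-26/385, 51/385)
j=3 picked index 2: u0 ∈ [-61/385, 16/385)
j=4 picked index 4: u0 ∈ [-8/385, 5/77)
j=5 picked index 6: u0 ∈ [1/385, 23/385)
j=6 picked index 7: u0 ∈ [-12/385, 76/385)
j=7 picked index 7: u0 ∈ [-47/385, 41/385)
j=8 picked index 9: u0 ∈ [6/385, 17/385)
j=9 picked index 10: u0 ∈ [-18/385, 2/11)
j=10 picked index 10: u0 ∈ [-53/385, 1/11)
intersection: [6/385, 9/385)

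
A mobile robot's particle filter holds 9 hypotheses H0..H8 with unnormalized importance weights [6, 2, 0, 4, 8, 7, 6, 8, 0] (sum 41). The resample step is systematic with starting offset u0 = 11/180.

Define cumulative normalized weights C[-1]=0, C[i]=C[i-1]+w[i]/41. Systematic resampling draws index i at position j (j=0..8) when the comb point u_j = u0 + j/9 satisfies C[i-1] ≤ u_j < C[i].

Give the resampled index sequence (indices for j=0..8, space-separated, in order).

0 1 3 4 5 5 6 7 7

C = [6/41, 8/41, 8/41, 12/41, 20/41, 27/41, 33/41, 1, 1]
j=0: u_0=11/180 ∈ [0, 6/41) → index 0
j=1: u_1=31/180 ∈ [6/41, 8/41) → index 1
j=2: u_2=17/60 ∈ [8/41, 12/41) → index 3
j=3: u_3=71/180 ∈ [12/41, 20/41) → index 4
j=4: u_4=91/180 ∈ [20/41, 27/41) → index 5
j=5: u_5=37/60 ∈ [20/41, 27/41) → index 5
j=6: u_6=131/180 ∈ [27/41, 33/41) → index 6
j=7: u_7=151/180 ∈ [33/41, 1) → index 7
j=8: u_8=19/20 ∈ [33/41, 1) → index 7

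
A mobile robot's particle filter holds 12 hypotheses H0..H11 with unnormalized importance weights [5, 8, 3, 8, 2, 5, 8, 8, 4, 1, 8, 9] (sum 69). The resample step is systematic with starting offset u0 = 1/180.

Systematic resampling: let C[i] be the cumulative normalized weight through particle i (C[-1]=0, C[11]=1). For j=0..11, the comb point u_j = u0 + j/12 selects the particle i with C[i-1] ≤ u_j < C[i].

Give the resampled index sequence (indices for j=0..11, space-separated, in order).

C = [5/69, 13/69, 16/69, 8/23, 26/69, 31/69, 13/23, 47/69, 17/23, 52/69, 20/23, 1]
j=0: u_0=1/180 ∈ [0, 5/69) → index 0
j=1: u_1=4/45 ∈ [5/69, 13/69) → index 1
j=2: u_2=31/180 ∈ [5/69, 13/69) → index 1
j=3: u_3=23/90 ∈ [16/69, 8/23) → index 3
j=4: u_4=61/180 ∈ [16/69, 8/23) → index 3
j=5: u_5=19/45 ∈ [26/69, 31/69) → index 5
j=6: u_6=91/180 ∈ [31/69, 13/23) → index 6
j=7: u_7=53/90 ∈ [13/23, 47/69) → index 7
j=8: u_8=121/180 ∈ [13/23, 47/69) → index 7
j=9: u_9=34/45 ∈ [52/69, 20/23) → index 10
j=10: u_10=151/180 ∈ [52/69, 20/23) → index 10
j=11: u_11=83/90 ∈ [20/23, 1) → index 11

0 1 1 3 3 5 6 7 7 10 10 11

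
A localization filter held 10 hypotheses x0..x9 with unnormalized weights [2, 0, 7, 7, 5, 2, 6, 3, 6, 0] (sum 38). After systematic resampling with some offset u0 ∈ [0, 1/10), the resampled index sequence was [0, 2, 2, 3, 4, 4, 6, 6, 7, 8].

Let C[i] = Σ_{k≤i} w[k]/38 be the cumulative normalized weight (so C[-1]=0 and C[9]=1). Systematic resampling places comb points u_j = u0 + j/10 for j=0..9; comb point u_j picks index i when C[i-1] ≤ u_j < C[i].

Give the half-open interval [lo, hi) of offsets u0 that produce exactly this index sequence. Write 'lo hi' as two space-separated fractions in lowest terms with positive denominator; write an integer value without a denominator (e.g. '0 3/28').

2/95 7/190

C = [1/19, 1/19, 9/38, 8/19, 21/38, 23/38, 29/38, 16/19, 1, 1]
j=0 picked index 0: u0 ∈ [0, 1/19)
j=1 picked index 2: u0 ∈ [-9/190, 13/95)
j=2 picked index 2: u0 ∈ [-14/95, 7/190)
j=3 picked index 3: u0 ∈ [-6/95, 23/190)
j=4 picked index 4: u0 ∈ [2/95, 29/190)
j=5 picked index 4: u0 ∈ [-3/38, 1/19)
j=6 picked index 6: u0 ∈ [1/190, 31/190)
j=7 picked index 6: u0 ∈ [-9/95, 6/95)
j=8 picked index 7: u0 ∈ [-7/190, 4/95)
j=9 picked index 8: u0 ∈ [-11/190, 1/10)
intersection: [2/95, 7/190)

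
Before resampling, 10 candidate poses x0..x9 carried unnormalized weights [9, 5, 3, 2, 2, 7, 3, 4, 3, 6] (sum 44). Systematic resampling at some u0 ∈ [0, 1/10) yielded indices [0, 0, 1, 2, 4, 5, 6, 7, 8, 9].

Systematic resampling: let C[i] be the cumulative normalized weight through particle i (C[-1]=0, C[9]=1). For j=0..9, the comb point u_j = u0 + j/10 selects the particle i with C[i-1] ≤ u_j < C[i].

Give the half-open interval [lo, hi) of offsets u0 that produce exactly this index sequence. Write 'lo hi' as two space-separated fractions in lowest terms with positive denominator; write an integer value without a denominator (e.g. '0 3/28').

2/55 7/110

C = [9/44, 7/22, 17/44, 19/44, 21/44, 7/11, 31/44, 35/44, 19/22, 1]
j=0 picked index 0: u0 ∈ [0, 9/44)
j=1 picked index 0: u0 ∈ [-1/10, 23/220)
j=2 picked index 1: u0 ∈ [1/220, 13/110)
j=3 picked index 2: u0 ∈ [1/55, 19/220)
j=4 picked index 4: u0 ∈ [7/220, 17/220)
j=5 picked index 5: u0 ∈ [-1/44, 3/22)
j=6 picked index 6: u0 ∈ [2/55, 23/220)
j=7 picked index 7: u0 ∈ [1/220, 21/220)
j=8 picked index 8: u0 ∈ [-1/220, 7/110)
j=9 picked index 9: u0 ∈ [-2/55, 1/10)
intersection: [2/55, 7/110)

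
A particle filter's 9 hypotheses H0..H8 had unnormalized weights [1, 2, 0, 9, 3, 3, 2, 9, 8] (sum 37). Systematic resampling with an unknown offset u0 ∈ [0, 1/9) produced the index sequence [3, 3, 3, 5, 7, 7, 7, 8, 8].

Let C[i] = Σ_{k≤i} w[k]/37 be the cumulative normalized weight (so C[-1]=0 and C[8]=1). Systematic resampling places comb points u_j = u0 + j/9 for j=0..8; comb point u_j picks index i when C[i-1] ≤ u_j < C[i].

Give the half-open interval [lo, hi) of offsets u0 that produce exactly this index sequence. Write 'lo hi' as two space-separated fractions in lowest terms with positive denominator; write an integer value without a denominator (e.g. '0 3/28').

32/333 34/333

C = [1/37, 3/37, 3/37, 12/37, 15/37, 18/37, 20/37, 29/37, 1]
j=0 picked index 3: u0 ∈ [3/37, 12/37)
j=1 picked index 3: u0 ∈ [-10/333, 71/333)
j=2 picked index 3: u0 ∈ [-47/333, 34/333)
j=3 picked index 5: u0 ∈ [8/111, 17/111)
j=4 picked index 7: u0 ∈ [32/333, 113/333)
j=5 picked index 7: u0 ∈ [-5/333, 76/333)
j=6 picked index 7: u0 ∈ [-14/111, 13/111)
j=7 picked index 8: u0 ∈ [2/333, 2/9)
j=8 picked index 8: u0 ∈ [-35/333, 1/9)
intersection: [32/333, 34/333)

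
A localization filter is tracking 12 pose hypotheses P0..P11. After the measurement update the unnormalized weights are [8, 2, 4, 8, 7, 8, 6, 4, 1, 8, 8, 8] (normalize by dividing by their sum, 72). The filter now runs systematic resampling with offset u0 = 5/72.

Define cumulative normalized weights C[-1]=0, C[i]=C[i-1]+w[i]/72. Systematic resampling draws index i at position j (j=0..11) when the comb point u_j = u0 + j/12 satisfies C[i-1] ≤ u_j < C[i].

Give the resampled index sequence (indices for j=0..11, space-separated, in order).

C = [1/9, 5/36, 7/36, 11/36, 29/72, 37/72, 43/72, 47/72, 2/3, 7/9, 8/9, 1]
j=0: u_0=5/72 ∈ [0, 1/9) → index 0
j=1: u_1=11/72 ∈ [5/36, 7/36) → index 2
j=2: u_2=17/72 ∈ [7/36, 11/36) → index 3
j=3: u_3=23/72 ∈ [11/36, 29/72) → index 4
j=4: u_4=29/72 ∈ [29/72, 37/72) → index 5
j=5: u_5=35/72 ∈ [29/72, 37/72) → index 5
j=6: u_6=41/72 ∈ [37/72, 43/72) → index 6
j=7: u_7=47/72 ∈ [47/72, 2/3) → index 8
j=8: u_8=53/72 ∈ [2/3, 7/9) → index 9
j=9: u_9=59/72 ∈ [7/9, 8/9) → index 10
j=10: u_10=65/72 ∈ [8/9, 1) → index 11
j=11: u_11=71/72 ∈ [8/9, 1) → index 11

0 2 3 4 5 5 6 8 9 10 11 11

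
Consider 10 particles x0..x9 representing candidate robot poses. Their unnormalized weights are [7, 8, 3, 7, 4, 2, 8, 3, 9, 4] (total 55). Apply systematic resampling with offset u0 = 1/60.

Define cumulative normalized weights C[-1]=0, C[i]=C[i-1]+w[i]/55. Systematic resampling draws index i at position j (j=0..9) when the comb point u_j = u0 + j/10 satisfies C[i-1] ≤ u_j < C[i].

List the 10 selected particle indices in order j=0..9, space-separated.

C = [7/55, 3/11, 18/55, 5/11, 29/55, 31/55, 39/55, 42/55, 51/55, 1]
j=0: u_0=1/60 ∈ [0, 7/55) → index 0
j=1: u_1=7/60 ∈ [0, 7/55) → index 0
j=2: u_2=13/60 ∈ [7/55, 3/11) → index 1
j=3: u_3=19/60 ∈ [3/11, 18/55) → index 2
j=4: u_4=5/12 ∈ [18/55, 5/11) → index 3
j=5: u_5=31/60 ∈ [5/11, 29/55) → index 4
j=6: u_6=37/60 ∈ [31/55, 39/55) → index 6
j=7: u_7=43/60 ∈ [39/55, 42/55) → index 7
j=8: u_8=49/60 ∈ [42/55, 51/55) → index 8
j=9: u_9=11/12 ∈ [42/55, 51/55) → index 8

0 0 1 2 3 4 6 7 8 8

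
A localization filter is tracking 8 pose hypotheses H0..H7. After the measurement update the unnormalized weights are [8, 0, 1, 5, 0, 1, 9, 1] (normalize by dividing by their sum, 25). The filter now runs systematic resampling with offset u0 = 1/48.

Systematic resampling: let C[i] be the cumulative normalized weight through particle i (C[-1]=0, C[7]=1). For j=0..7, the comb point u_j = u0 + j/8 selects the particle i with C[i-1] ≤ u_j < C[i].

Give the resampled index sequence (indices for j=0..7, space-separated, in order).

C = [8/25, 8/25, 9/25, 14/25, 14/25, 3/5, 24/25, 1]
j=0: u_0=1/48 ∈ [0, 8/25) → index 0
j=1: u_1=7/48 ∈ [0, 8/25) → index 0
j=2: u_2=13/48 ∈ [0, 8/25) → index 0
j=3: u_3=19/48 ∈ [9/25, 14/25) → index 3
j=4: u_4=25/48 ∈ [9/25, 14/25) → index 3
j=5: u_5=31/48 ∈ [3/5, 24/25) → index 6
j=6: u_6=37/48 ∈ [3/5, 24/25) → index 6
j=7: u_7=43/48 ∈ [3/5, 24/25) → index 6

0 0 0 3 3 6 6 6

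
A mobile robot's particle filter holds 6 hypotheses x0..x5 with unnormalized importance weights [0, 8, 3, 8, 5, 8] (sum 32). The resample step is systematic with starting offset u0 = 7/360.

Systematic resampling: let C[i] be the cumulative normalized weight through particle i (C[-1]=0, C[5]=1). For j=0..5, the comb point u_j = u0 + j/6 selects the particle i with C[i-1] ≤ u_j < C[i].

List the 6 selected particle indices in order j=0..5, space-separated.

1 1 3 3 4 5

C = [0, 1/4, 11/32, 19/32, 3/4, 1]
j=0: u_0=7/360 ∈ [0, 1/4) → index 1
j=1: u_1=67/360 ∈ [0, 1/4) → index 1
j=2: u_2=127/360 ∈ [11/32, 19/32) → index 3
j=3: u_3=187/360 ∈ [11/32, 19/32) → index 3
j=4: u_4=247/360 ∈ [19/32, 3/4) → index 4
j=5: u_5=307/360 ∈ [3/4, 1) → index 5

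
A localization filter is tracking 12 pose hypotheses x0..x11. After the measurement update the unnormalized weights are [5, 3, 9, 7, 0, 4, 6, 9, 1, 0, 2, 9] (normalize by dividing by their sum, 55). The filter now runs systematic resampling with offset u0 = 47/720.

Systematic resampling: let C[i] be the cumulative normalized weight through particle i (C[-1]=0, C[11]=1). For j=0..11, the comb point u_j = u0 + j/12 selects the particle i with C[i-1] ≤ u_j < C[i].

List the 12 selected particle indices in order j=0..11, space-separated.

C = [1/11, 8/55, 17/55, 24/55, 24/55, 28/55, 34/55, 43/55, 4/5, 4/5, 46/55, 1]
j=0: u_0=47/720 ∈ [0, 1/11) → index 0
j=1: u_1=107/720 ∈ [8/55, 17/55) → index 2
j=2: u_2=167/720 ∈ [8/55, 17/55) → index 2
j=3: u_3=227/720 ∈ [17/55, 24/55) → index 3
j=4: u_4=287/720 ∈ [17/55, 24/55) → index 3
j=5: u_5=347/720 ∈ [24/55, 28/55) → index 5
j=6: u_6=407/720 ∈ [28/55, 34/55) → index 6
j=7: u_7=467/720 ∈ [34/55, 43/55) → index 7
j=8: u_8=527/720 ∈ [34/55, 43/55) → index 7
j=9: u_9=587/720 ∈ [4/5, 46/55) → index 10
j=10: u_10=647/720 ∈ [46/55, 1) → index 11
j=11: u_11=707/720 ∈ [46/55, 1) → index 11

0 2 2 3 3 5 6 7 7 10 11 11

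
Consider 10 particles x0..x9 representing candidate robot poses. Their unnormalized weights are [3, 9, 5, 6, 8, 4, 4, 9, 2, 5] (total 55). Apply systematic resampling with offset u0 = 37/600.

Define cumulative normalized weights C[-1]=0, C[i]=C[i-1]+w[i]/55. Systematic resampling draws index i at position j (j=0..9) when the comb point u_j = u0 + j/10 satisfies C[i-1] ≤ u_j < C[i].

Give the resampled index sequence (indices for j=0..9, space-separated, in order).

1 1 2 3 4 4 6 7 7 9

C = [3/55, 12/55, 17/55, 23/55, 31/55, 7/11, 39/55, 48/55, 10/11, 1]
j=0: u_0=37/600 ∈ [3/55, 12/55) → index 1
j=1: u_1=97/600 ∈ [3/55, 12/55) → index 1
j=2: u_2=157/600 ∈ [12/55, 17/55) → index 2
j=3: u_3=217/600 ∈ [17/55, 23/55) → index 3
j=4: u_4=277/600 ∈ [23/55, 31/55) → index 4
j=5: u_5=337/600 ∈ [23/55, 31/55) → index 4
j=6: u_6=397/600 ∈ [7/11, 39/55) → index 6
j=7: u_7=457/600 ∈ [39/55, 48/55) → index 7
j=8: u_8=517/600 ∈ [39/55, 48/55) → index 7
j=9: u_9=577/600 ∈ [10/11, 1) → index 9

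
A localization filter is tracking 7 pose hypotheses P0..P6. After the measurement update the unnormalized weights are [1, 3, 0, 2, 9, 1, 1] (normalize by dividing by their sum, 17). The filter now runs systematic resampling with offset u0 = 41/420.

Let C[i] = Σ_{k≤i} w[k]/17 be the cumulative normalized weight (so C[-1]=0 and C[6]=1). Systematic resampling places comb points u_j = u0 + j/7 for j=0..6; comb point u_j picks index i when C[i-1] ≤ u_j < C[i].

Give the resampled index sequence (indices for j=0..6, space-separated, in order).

C = [1/17, 4/17, 4/17, 6/17, 15/17, 16/17, 1]
j=0: u_0=41/420 ∈ [1/17, 4/17) → index 1
j=1: u_1=101/420 ∈ [4/17, 6/17) → index 3
j=2: u_2=23/60 ∈ [6/17, 15/17) → index 4
j=3: u_3=221/420 ∈ [6/17, 15/17) → index 4
j=4: u_4=281/420 ∈ [6/17, 15/17) → index 4
j=5: u_5=341/420 ∈ [6/17, 15/17) → index 4
j=6: u_6=401/420 ∈ [16/17, 1) → index 6

1 3 4 4 4 4 6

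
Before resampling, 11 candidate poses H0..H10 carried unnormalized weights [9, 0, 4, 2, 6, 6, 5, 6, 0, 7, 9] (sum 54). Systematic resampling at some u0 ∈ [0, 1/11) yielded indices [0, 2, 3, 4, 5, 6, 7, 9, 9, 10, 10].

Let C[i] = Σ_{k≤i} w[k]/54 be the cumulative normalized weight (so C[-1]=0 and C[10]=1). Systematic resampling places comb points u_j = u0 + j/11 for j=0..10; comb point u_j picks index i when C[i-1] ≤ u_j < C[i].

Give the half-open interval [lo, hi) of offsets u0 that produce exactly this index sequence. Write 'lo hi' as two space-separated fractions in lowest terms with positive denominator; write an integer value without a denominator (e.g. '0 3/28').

5/66 1/11

C = [1/6, 1/6, 13/54, 5/18, 7/18, 1/2, 16/27, 19/27, 19/27, 5/6, 1]
j=0 picked index 0: u0 ∈ [0, 1/6)
j=1 picked index 2: u0 ∈ [5/66, 89/594)
j=2 picked index 3: u0 ∈ [35/594, 19/198)
j=3 picked index 4: u0 ∈ [1/198, 23/198)
j=4 picked index 5: u0 ∈ [5/198, 3/22)
j=5 picked index 6: u0 ∈ [1/22, 41/297)
j=6 picked index 7: u0 ∈ [14/297, 47/297)
j=7 picked index 9: u0 ∈ [20/297, 13/66)
j=8 picked index 9: u0 ∈ [-7/297, 7/66)
j=9 picked index 10: u0 ∈ [1/66, 2/11)
j=10 picked index 10: u0 ∈ [-5/66, 1/11)
intersection: [5/66, 1/11)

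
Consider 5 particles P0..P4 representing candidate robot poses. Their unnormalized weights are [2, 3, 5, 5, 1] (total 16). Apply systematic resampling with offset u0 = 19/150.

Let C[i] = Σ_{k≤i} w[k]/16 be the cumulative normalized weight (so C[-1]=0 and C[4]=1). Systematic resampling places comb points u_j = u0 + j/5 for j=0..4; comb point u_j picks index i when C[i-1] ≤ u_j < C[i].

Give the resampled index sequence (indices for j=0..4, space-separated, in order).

C = [1/8, 5/16, 5/8, 15/16, 1]
j=0: u_0=19/150 ∈ [1/8, 5/16) → index 1
j=1: u_1=49/150 ∈ [5/16, 5/8) → index 2
j=2: u_2=79/150 ∈ [5/16, 5/8) → index 2
j=3: u_3=109/150 ∈ [5/8, 15/16) → index 3
j=4: u_4=139/150 ∈ [5/8, 15/16) → index 3

1 2 2 3 3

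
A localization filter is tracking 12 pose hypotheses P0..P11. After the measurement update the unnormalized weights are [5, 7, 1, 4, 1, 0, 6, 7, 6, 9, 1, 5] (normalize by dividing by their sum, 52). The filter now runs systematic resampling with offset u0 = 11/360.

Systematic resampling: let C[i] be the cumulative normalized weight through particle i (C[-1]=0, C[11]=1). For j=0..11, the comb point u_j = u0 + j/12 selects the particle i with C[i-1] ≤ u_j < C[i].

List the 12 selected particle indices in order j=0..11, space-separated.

0 1 1 3 6 6 7 8 8 9 9 11

C = [5/52, 3/13, 1/4, 17/52, 9/26, 9/26, 6/13, 31/52, 37/52, 23/26, 47/52, 1]
j=0: u_0=11/360 ∈ [0, 5/52) → index 0
j=1: u_1=41/360 ∈ [5/52, 3/13) → index 1
j=2: u_2=71/360 ∈ [5/52, 3/13) → index 1
j=3: u_3=101/360 ∈ [1/4, 17/52) → index 3
j=4: u_4=131/360 ∈ [9/26, 6/13) → index 6
j=5: u_5=161/360 ∈ [9/26, 6/13) → index 6
j=6: u_6=191/360 ∈ [6/13, 31/52) → index 7
j=7: u_7=221/360 ∈ [31/52, 37/52) → index 8
j=8: u_8=251/360 ∈ [31/52, 37/52) → index 8
j=9: u_9=281/360 ∈ [37/52, 23/26) → index 9
j=10: u_10=311/360 ∈ [37/52, 23/26) → index 9
j=11: u_11=341/360 ∈ [47/52, 1) → index 11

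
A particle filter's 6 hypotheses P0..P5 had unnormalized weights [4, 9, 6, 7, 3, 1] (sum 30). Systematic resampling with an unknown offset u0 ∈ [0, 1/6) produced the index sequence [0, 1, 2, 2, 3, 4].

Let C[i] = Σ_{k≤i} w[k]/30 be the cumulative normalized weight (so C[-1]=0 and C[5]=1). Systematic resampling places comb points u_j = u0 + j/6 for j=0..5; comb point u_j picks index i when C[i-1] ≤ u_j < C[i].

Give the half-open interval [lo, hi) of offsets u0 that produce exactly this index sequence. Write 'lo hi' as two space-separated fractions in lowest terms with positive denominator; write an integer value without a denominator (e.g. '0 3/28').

C = [2/15, 13/30, 19/30, 13/15, 29/30, 1]
j=0 picked index 0: u0 ∈ [0, 2/15)
j=1 picked index 1: u0 ∈ [-1/30, 4/15)
j=2 picked index 2: u0 ∈ [1/10, 3/10)
j=3 picked index 2: u0 ∈ [-1/15, 2/15)
j=4 picked index 3: u0 ∈ [-1/30, 1/5)
j=5 picked index 4: u0 ∈ [1/30, 2/15)
intersection: [1/10, 2/15)

1/10 2/15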